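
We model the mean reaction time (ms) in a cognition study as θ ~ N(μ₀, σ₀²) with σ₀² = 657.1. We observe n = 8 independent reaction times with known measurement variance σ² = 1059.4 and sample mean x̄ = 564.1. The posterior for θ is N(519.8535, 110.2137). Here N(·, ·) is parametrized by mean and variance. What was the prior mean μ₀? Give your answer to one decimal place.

μ₀ = 300.3

With known observation variance, the Normal–Normal posterior has precision τ_n = τ₀ + n/σ² and mean μ_n = (τ₀μ₀ + (n/σ²)x̄)/τ_n.
Here τ₀ = 1/657.1 = 0.001522 and τ_data = 8/1059.4 = 0.007551, so τ_n = 0.009073.
Rearranging for μ₀: μ₀ = (μ_n·τ_n − τ_data·x̄)/τ₀ = (519.8535·0.009073 − 0.007551·564.1) / 0.001522 = 0.457112/0.001522 ≈ 300.3.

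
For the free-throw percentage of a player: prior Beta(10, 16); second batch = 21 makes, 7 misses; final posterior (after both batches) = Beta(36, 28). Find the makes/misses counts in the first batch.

Because Beta–binomial updating is additive in the counts, the combined data contributed (α_post−α_prior, β_post−β_prior) successes and failures.
Total across both batches: 36−10=26 makes, 28−16=12 misses.
Subtract the second batch: 26−21=5 makes and 12−7=5 misses.

5 makes and 5 misses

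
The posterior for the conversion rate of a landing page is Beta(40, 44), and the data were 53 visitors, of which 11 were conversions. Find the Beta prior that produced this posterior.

Beta(29, 2)

A Beta(α, β) prior with s successes and f failures in binomial data gives a Beta(α+s, β+f) posterior.
So α = 40 − 11 = 29 and β = 44 − 42 = 2.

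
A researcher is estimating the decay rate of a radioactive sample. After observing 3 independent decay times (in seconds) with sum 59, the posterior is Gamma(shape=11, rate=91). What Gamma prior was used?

Gamma(shape=8, rate=32)

For an exponential likelihood with a Gamma(α, β) prior on the rate, n observations with total T give posterior Gamma(α+n, β+T).
So α = 11 − 3 = 8 and β = 91 − 59 = 32.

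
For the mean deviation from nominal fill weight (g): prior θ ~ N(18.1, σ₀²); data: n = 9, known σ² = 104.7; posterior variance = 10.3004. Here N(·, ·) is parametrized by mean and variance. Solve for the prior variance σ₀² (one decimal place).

σ₀² = 89.9

For the Normal–Normal model with known σ², precisions add: τ_n = τ₀ + n/σ².
So 1/σ₀² = 1/10.3004 − 9/104.7 = 0.097084 − 0.085960 = 0.011124.
Hence σ₀² = 1/0.011124 ≈ 89.9.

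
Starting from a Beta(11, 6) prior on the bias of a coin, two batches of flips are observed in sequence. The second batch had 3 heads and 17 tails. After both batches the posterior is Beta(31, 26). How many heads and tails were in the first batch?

17 heads and 3 tails

Sequential conjugate updates are equivalent to a single update on the pooled data, so total successes = posterior α − prior α and total failures = posterior β − prior β.
Total across both batches: 31−11=20 heads, 26−6=20 tails.
Subtract the second batch: 20−3=17 heads and 20−17=3 tails.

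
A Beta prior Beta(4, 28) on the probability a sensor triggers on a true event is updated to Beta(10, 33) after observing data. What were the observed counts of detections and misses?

6 detections and 5 misses

A Beta(a, b) prior with s successes and f failures in binomial data gives a Beta(a+s, b+f) posterior.
Match parameters: s=10−4=6, f=33−28=5.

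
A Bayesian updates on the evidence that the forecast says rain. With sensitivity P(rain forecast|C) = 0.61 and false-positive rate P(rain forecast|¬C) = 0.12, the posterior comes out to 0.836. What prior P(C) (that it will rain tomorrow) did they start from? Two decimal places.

P(C) = 0.50

Bayes' rule in odds form gives O(C|E) = O(C)·[P(E|C)/P(E|¬C)], hence O(C) = O(C|E)/LR.
Posterior odds = 0.836/(1−0.836) = 5.0976. LR = 0.61/0.12 = 5.0833.
Prior odds = 5.0976/5.0833 = 1.0028, so P(C) = 1.0028/(1+1.0028) ≈ 0.50.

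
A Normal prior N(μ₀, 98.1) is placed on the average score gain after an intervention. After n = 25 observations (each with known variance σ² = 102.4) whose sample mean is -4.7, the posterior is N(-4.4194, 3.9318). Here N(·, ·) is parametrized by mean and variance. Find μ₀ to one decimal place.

With known observation variance, the Normal–Normal posterior has precision τ_n = τ₀ + n/σ² and mean μ_n = (τ₀μ₀ + (n/σ²)x̄)/τ_n.
Here τ₀ = 1/98.1 = 0.010194 and τ_data = 25/102.4 = 0.244141, so τ_n = 0.254335.
Rearranging for μ₀: μ₀ = (μ_n·τ_n − τ_data·x̄)/τ₀ = (-4.4194·0.254335 − 0.244141·-4.7) / 0.010194 = 0.023455/0.010194 ≈ 2.3.

μ₀ = 2.3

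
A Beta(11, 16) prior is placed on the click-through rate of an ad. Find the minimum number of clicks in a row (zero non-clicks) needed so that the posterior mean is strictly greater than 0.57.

k = 11

After k clicks and 0 non-clicks the posterior is Beta(11+k, 16), with mean (11+k)/(11+16+k).
Set (11+k)/(27+k) > 0.57 and solve: k > (0.57·27 − 11)/(1 − 0.57) = 10.209.
The smallest integer exceeding 10.209 is 11.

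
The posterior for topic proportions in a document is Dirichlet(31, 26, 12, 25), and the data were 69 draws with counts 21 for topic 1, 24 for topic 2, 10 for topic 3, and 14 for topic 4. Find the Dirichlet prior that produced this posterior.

Dirichlet(10, 2, 2, 11)

For a Dirichlet(α) prior with multinomial counts c, the posterior is Dirichlet(α + c) componentwise.
Subtract each count from the matching posterior parameter: 31−21=10, 26−24=2, 12−10=2, 25−14=11.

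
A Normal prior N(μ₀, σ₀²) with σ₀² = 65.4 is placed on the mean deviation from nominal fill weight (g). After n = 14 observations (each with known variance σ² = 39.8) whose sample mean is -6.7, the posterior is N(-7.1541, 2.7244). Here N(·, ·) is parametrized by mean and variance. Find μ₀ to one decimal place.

μ₀ = -17.6

With known observation variance, the Normal–Normal posterior has precision τ_n = τ₀ + n/σ² and mean μ_n = (τ₀μ₀ + (n/σ²)x̄)/τ_n.
Here τ₀ = 1/65.4 = 0.015291 and τ_data = 14/39.8 = 0.351759, so τ_n = 0.367050.
Rearranging for μ₀: μ₀ = (μ_n·τ_n − τ_data·x̄)/τ₀ = (-7.1541·0.367050 − 0.351759·-6.7) / 0.015291 = -0.269127/0.015291 ≈ -17.6.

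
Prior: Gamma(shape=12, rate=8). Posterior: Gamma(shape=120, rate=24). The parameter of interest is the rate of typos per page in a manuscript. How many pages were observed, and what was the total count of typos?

Gamma–Poisson conjugacy: posterior shape = α + Σxᵢ, posterior rate = β + n.
Matching: Σxᵢ = 120 − 12 = 108 and n = 24 − 8 = 16.

n = 16 pages with total 108 typos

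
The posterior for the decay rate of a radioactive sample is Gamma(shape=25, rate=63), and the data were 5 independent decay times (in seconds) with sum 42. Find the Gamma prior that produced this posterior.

Gamma–exponential conjugacy: posterior shape = α + n, posterior rate = β + Σtᵢ.
So α = 25 − 5 = 20 and β = 63 − 42 = 21.

Gamma(shape=20, rate=21)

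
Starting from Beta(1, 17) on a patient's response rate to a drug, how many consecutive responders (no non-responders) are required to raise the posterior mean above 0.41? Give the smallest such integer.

After k responders and 0 non-responders the posterior is Beta(1+k, 17), with mean (1+k)/(1+17+k).
Set (1+k)/(18+k) > 0.41 and solve: k > (0.41·18 − 1)/(1 − 0.41) = 10.814.
The smallest integer exceeding 10.814 is 11.

k = 11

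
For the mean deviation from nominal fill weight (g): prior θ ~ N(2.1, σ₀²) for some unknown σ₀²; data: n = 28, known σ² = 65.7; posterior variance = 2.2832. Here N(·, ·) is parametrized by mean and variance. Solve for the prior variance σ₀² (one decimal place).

σ₀² = 84.7

Posterior precision equals prior precision plus data precision: 1/σ_n² = 1/σ₀² + n/σ².
So 1/σ₀² = 1/2.2832 − 28/65.7 = 0.437982 − 0.426180 = 0.011802.
Hence σ₀² = 1/0.011802 ≈ 84.7.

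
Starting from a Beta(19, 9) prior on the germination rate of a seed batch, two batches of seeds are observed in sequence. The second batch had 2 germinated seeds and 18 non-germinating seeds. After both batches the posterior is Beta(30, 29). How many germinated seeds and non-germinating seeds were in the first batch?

9 germinated seeds and 2 non-germinating seeds

Because Beta–binomial updating is additive in the counts, the combined data contributed (α_post−α_prior, β_post−β_prior) successes and failures.
Total across both batches: 30−19=11 germinated seeds, 29−9=20 non-germinating seeds.
Subtract the second batch: 11−2=9 germinated seeds and 20−18=2 non-germinating seeds.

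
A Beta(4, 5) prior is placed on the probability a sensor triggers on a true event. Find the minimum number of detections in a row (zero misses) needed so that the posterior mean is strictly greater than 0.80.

k = 17

After k detections and 0 misses the posterior is Beta(4+k, 5), with mean (4+k)/(4+5+k).
Set (4+k)/(9+k) > 0.80 and solve: k > (0.80·9 − 4)/(1 − 0.80) = 16.000.
The smallest integer exceeding 16.000 is 17.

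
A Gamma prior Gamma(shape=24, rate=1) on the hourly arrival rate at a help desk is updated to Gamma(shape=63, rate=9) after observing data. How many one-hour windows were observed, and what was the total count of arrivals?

n = 8 one-hour windows with total 39 arrivals

Gamma–Poisson conjugacy: posterior shape = α + Σxᵢ, posterior rate = β + n.
Matching: Σxᵢ = 63 − 24 = 39 and n = 9 − 1 = 8.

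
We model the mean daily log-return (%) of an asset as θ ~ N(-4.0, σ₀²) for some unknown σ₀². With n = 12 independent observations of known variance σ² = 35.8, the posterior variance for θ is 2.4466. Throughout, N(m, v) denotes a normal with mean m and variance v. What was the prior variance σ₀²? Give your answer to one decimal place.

Posterior precision equals prior precision plus data precision: 1/σ_n² = 1/σ₀² + n/σ².
So 1/σ₀² = 1/2.4466 − 12/35.8 = 0.408730 − 0.335196 = 0.073534.
Hence σ₀² = 1/0.073534 ≈ 13.6.

σ₀² = 13.6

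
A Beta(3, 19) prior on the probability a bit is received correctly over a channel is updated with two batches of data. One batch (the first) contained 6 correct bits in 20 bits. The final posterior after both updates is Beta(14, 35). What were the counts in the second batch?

5 correct bits and 2 errors

Sequential conjugate updates are equivalent to a single update on the pooled data, so total successes = posterior α − prior α and total failures = posterior β − prior β.
Total across both batches: 14−3=11 correct bits, 35−19=16 errors.
Subtract the first batch: 11−6=5 correct bits and 16−14=2 errors.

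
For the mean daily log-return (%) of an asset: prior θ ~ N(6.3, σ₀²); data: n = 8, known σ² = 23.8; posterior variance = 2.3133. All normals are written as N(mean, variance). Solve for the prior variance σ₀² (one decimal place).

σ₀² = 10.4

Posterior precision equals prior precision plus data precision: 1/σ_n² = 1/σ₀² + n/σ².
So 1/σ₀² = 1/2.3133 − 8/23.8 = 0.432283 − 0.336134 = 0.096149.
Hence σ₀² = 1/0.096149 ≈ 10.4.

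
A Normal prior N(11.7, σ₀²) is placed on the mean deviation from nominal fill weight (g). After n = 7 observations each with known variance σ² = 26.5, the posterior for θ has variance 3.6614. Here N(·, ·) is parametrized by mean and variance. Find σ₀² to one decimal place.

σ₀² = 111.5

Posterior precision equals prior precision plus data precision: 1/σ_n² = 1/σ₀² + n/σ².
So 1/σ₀² = 1/3.6614 − 7/26.5 = 0.273120 − 0.264151 = 0.008969.
Hence σ₀² = 1/0.008969 ≈ 111.5.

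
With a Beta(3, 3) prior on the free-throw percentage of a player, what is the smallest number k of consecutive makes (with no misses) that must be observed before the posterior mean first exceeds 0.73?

After k makes and 0 misses the posterior is Beta(3+k, 3), with mean (3+k)/(3+3+k).
Set (3+k)/(6+k) > 0.73 and solve: k > (0.73·6 − 3)/(1 − 0.73) = 5.111.
The smallest integer exceeding 5.111 is 6, and checking k=6: (9)/(12) = 0.7500 > 0.73.

k = 6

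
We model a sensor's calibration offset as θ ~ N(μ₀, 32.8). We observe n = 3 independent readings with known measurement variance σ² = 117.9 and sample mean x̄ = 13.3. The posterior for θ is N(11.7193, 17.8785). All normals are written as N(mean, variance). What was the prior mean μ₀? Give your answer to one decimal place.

With known observation variance, the Normal–Normal posterior has precision τ_n = τ₀ + n/σ² and mean μ_n = (τ₀μ₀ + (n/σ²)x̄)/τ_n.
Here τ₀ = 1/32.8 = 0.030488 and τ_data = 3/117.9 = 0.025445, so τ_n = 0.055933.
Rearranging for μ₀: μ₀ = (μ_n·τ_n − τ_data·x̄)/τ₀ = (11.7193·0.055933 − 0.025445·13.3) / 0.030488 = 0.317077/0.030488 ≈ 10.4.

μ₀ = 10.4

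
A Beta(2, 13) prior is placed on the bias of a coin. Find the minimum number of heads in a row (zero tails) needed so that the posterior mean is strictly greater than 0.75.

k = 38

After k heads and 0 tails the posterior is Beta(2+k, 13), with mean (2+k)/(2+13+k).
Set (2+k)/(15+k) > 0.75 and solve: k > (0.75·15 − 2)/(1 − 0.75) = 37.000.
The smallest integer exceeding 37.000 is 38.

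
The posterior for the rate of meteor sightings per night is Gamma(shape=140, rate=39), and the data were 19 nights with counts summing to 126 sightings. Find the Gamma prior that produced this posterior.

Gamma–Poisson conjugacy: posterior shape = α + Σxᵢ, posterior rate = β + n.
So α = 140 − 126 = 14 and β = 39 − 19 = 20.

Gamma(shape=14, rate=20)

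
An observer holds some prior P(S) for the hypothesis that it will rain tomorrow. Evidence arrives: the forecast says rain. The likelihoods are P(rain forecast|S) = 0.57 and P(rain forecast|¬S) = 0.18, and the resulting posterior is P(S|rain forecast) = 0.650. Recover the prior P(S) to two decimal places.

P(S) = 0.37

Bayes' rule in odds form gives O(S|E) = O(S)·[P(E|S)/P(E|¬S)], hence O(S) = O(S|E)/LR.
Posterior odds = 0.650/(1−0.650) = 1.8571. LR = 0.57/0.18 = 3.1667.
Prior odds = 1.8571/3.1667 = 0.5864, so P(S) = 0.5864/(1+0.5864) ≈ 0.37.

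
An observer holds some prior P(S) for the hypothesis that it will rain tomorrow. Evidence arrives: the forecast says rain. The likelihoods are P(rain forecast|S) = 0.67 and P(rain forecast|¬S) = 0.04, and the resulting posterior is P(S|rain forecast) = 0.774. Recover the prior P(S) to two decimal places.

In odds form, posterior odds = prior odds × likelihood ratio, so prior odds = posterior odds ÷ LR.
Posterior odds = 0.774/(1−0.774) = 3.4248. LR = 0.67/0.04 = 16.7500.
Prior odds = 3.4248/16.7500 = 0.2045, so P(S) = 0.2045/(1+0.2045) ≈ 0.17.

P(S) = 0.17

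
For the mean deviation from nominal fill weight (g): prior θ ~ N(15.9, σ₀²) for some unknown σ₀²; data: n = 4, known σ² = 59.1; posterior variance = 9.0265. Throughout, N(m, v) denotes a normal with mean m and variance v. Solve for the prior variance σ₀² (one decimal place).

Posterior precision equals prior precision plus data precision: 1/σ_n² = 1/σ₀² + n/σ².
So 1/σ₀² = 1/9.0265 − 4/59.1 = 0.110785 − 0.067682 = 0.043103.
Hence σ₀² = 1/0.043103 ≈ 23.2.

σ₀² = 23.2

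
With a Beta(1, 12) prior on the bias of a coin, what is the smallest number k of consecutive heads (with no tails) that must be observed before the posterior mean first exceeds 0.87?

k = 80

After k heads and 0 tails the posterior is Beta(1+k, 12), with mean (1+k)/(1+12+k).
Set (1+k)/(13+k) > 0.87 and solve: k > (0.87·13 − 1)/(1 − 0.87) = 79.308.
The smallest integer exceeding 79.308 is 80, and checking k=80: (81)/(93) = 0.8710 > 0.87.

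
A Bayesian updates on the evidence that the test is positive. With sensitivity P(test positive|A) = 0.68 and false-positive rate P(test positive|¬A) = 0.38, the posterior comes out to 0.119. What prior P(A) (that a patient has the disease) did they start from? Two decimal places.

P(A) = 0.07

In odds form, posterior odds = prior odds × likelihood ratio, so prior odds = posterior odds ÷ LR.
Posterior odds = 0.119/(1−0.119) = 0.1351. LR = 0.68/0.38 = 1.7895.
Prior odds = 0.1351/1.7895 = 0.0755, so P(A) = 0.0755/(1+0.0755) ≈ 0.07.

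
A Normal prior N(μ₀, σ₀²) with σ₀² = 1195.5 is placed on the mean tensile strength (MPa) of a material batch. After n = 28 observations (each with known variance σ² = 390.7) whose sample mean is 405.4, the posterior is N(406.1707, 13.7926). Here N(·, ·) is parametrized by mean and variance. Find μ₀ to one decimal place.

μ₀ = 472.2

The posterior mean is a precision-weighted average: μ_n = (τ₀μ₀ + τ_data·x̄)/(τ₀+τ_data), with τ₀=1/σ₀² and τ_data=n/σ².
Here τ₀ = 1/1195.5 = 0.000836 and τ_data = 28/390.7 = 0.071666, so τ_n = 0.072502.
Rearranging for μ₀: μ₀ = (μ_n·τ_n − τ_data·x̄)/τ₀ = (406.1707·0.072502 − 0.071666·405.4) / 0.000836 = 0.394792/0.000836 ≈ 472.2.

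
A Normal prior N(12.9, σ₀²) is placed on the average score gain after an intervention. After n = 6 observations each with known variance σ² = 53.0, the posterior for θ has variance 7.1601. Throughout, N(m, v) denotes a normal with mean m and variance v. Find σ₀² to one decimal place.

σ₀² = 37.8

For the Normal–Normal model with known σ², precisions add: τ_n = τ₀ + n/σ².
So 1/σ₀² = 1/7.1601 − 6/53.0 = 0.139663 − 0.113208 = 0.026455.
Hence σ₀² = 1/0.026455 ≈ 37.8.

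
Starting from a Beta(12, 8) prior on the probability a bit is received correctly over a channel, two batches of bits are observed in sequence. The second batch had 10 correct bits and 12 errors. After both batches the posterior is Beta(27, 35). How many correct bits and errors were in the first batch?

5 correct bits and 15 errors

Because Beta–binomial updating is additive in the counts, the combined data contributed (α_post−α_prior, β_post−β_prior) successes and failures.
Total across both batches: 27−12=15 correct bits, 35−8=27 errors.
Subtract the second batch: 15−10=5 correct bits and 27−12=15 errors.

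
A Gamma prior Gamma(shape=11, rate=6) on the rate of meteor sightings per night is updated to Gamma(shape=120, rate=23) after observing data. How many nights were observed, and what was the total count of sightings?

A Gamma(α, β) prior (rate parametrization) on a Poisson rate with n observations summing to S gives posterior Gamma(α+S, β+n).
Matching: Σxᵢ = 120 − 11 = 109 and n = 23 − 6 = 17.

n = 17 nights with total 109 sightings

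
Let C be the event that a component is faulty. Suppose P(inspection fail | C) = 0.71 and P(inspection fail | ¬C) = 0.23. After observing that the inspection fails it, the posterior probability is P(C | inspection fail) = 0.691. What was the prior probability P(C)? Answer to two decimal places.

Bayes' rule in odds form gives O(C|E) = O(C)·[P(E|C)/P(E|¬C)], hence O(C) = O(C|E)/LR.
Posterior odds = 0.691/(1−0.691) = 2.2362. LR = 0.71/0.23 = 3.0870.
Prior odds = 2.2362/3.0870 = 0.7244, so P(C) = 0.7244/(1+0.7244) ≈ 0.42.

P(C) = 0.42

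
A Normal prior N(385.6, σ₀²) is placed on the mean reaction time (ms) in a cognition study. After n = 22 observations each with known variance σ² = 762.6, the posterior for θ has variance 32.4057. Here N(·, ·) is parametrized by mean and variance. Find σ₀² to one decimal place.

σ₀² = 497.5

Posterior precision equals prior precision plus data precision: 1/σ_n² = 1/σ₀² + n/σ².
So 1/σ₀² = 1/32.4057 − 22/762.6 = 0.030859 − 0.028849 = 0.002010.
Hence σ₀² = 1/0.002010 ≈ 497.5.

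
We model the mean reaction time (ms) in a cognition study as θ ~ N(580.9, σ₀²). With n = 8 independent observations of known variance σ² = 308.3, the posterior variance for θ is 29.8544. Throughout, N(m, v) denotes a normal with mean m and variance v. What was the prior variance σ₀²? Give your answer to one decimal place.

σ₀² = 132.5

Posterior precision equals prior precision plus data precision: 1/σ_n² = 1/σ₀² + n/σ².
So 1/σ₀² = 1/29.8544 − 8/308.3 = 0.033496 − 0.025949 = 0.007547.
Hence σ₀² = 1/0.007547 ≈ 132.5.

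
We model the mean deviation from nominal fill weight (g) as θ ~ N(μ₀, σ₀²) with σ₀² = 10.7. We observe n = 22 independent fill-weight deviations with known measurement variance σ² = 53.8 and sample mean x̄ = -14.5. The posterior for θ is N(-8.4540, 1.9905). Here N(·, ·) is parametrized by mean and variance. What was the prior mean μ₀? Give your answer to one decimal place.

The posterior mean is a precision-weighted average: μ_n = (τ₀μ₀ + τ_data·x̄)/(τ₀+τ_data), with τ₀=1/σ₀² and τ_data=n/σ².
Here τ₀ = 1/10.7 = 0.093458 and τ_data = 22/53.8 = 0.408922, so τ_n = 0.502380.
Rearranging for μ₀: μ₀ = (μ_n·τ_n − τ_data·x̄)/τ₀ = (-8.4540·0.502380 − 0.408922·-14.5) / 0.093458 = 1.682248/0.093458 ≈ 18.0.

μ₀ = 18.0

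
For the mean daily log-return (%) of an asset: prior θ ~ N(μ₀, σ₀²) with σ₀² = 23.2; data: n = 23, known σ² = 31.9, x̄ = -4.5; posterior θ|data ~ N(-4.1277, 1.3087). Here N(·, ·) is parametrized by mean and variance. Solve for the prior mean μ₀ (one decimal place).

μ₀ = 2.1

The posterior mean is a precision-weighted average: μ_n = (τ₀μ₀ + τ_data·x̄)/(τ₀+τ_data), with τ₀=1/σ₀² and τ_data=n/σ².
Here τ₀ = 1/23.2 = 0.043103 and τ_data = 23/31.9 = 0.721003, so τ_n = 0.764106.
Rearranging for μ₀: μ₀ = (μ_n·τ_n − τ_data·x̄)/τ₀ = (-4.1277·0.764106 − 0.721003·-4.5) / 0.043103 = 0.090513/0.043103 ≈ 2.1.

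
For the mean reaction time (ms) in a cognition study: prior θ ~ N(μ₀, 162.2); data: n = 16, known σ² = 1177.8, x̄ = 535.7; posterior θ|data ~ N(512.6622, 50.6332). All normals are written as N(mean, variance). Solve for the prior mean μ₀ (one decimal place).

μ₀ = 461.9

The posterior mean is a precision-weighted average: μ_n = (τ₀μ₀ + τ_data·x̄)/(τ₀+τ_data), with τ₀=1/σ₀² and τ_data=n/σ².
Here τ₀ = 1/162.2 = 0.006165 and τ_data = 16/1177.8 = 0.013585, so τ_n = 0.019750.
Rearranging for μ₀: μ₀ = (μ_n·τ_n − τ_data·x̄)/τ₀ = (512.6622·0.019750 − 0.013585·535.7) / 0.006165 = 2.847594/0.006165 ≈ 461.9.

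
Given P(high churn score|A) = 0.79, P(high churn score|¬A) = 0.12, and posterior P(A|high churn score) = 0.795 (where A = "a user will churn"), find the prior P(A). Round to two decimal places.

P(A) = 0.37

Bayes' rule in odds form gives O(A|E) = O(A)·[P(E|A)/P(E|¬A)], hence O(A) = O(A|E)/LR.
Posterior odds = 0.795/(1−0.795) = 3.8780. LR = 0.79/0.12 = 6.5833.
Prior odds = 3.8780/6.5833 = 0.5891, so P(A) = 0.5891/(1+0.5891) ≈ 0.37.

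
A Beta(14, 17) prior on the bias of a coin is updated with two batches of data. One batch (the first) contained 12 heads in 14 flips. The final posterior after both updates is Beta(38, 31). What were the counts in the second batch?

Sequential conjugate updates are equivalent to a single update on the pooled data, so total successes = posterior α − prior α and total failures = posterior β − prior β.
Total across both batches: 38−14=24 heads, 31−17=14 tails.
Subtract the first batch: 24−12=12 heads and 14−2=12 tails.

12 heads and 12 tails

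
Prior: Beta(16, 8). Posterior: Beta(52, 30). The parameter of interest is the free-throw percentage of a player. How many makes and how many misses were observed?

Under Beta–binomial conjugacy the posterior parameters are (a+s, b+f).
So s = 52 − 16 = 36 and f = 30 − 8 = 22.

36 makes and 22 misses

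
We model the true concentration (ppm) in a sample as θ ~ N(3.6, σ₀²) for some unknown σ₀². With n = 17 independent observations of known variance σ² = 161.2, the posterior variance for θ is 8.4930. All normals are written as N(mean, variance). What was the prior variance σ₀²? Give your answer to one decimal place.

For the Normal–Normal model with known σ², precisions add: τ_n = τ₀ + n/σ².
So 1/σ₀² = 1/8.4930 − 17/161.2 = 0.117744 − 0.105459 = 0.012285.
Hence σ₀² = 1/0.012285 ≈ 81.4.

σ₀² = 81.4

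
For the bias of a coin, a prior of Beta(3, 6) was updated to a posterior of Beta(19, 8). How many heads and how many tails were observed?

16 heads and 2 tails

Beta is conjugate to the binomial likelihood: posterior = Beta(α+s, β+f).
So s = 19 − 3 = 16 and f = 8 − 6 = 2.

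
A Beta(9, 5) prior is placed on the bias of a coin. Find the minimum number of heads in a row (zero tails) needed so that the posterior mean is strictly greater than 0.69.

k = 3

After k heads and 0 tails the posterior is Beta(9+k, 5), with mean (9+k)/(9+5+k).
Set (9+k)/(14+k) > 0.69 and solve: k > (0.69·14 − 9)/(1 − 0.69) = 2.129.
The smallest integer exceeding 2.129 is 3, and checking k=3: (12)/(17) = 0.7059 > 0.69.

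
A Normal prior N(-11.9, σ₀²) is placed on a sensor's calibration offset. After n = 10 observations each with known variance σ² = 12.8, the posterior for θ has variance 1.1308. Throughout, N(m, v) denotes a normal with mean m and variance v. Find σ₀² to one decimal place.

Posterior precision equals prior precision plus data precision: 1/σ_n² = 1/σ₀² + n/σ².
So 1/σ₀² = 1/1.1308 − 10/12.8 = 0.884330 − 0.781250 = 0.103080.
Hence σ₀² = 1/0.103080 ≈ 9.7.

σ₀² = 9.7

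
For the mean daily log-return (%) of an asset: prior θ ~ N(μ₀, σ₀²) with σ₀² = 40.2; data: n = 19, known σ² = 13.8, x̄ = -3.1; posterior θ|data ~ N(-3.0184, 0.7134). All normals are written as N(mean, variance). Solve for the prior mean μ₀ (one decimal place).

With known observation variance, the Normal–Normal posterior has precision τ_n = τ₀ + n/σ² and mean μ_n = (τ₀μ₀ + (n/σ²)x̄)/τ_n.
Here τ₀ = 1/40.2 = 0.024876 and τ_data = 19/13.8 = 1.376812, so τ_n = 1.401688.
Rearranging for μ₀: μ₀ = (μ_n·τ_n − τ_data·x̄)/τ₀ = (-3.0184·1.401688 − 1.376812·-3.1) / 0.024876 = 0.037262/0.024876 ≈ 1.5.

μ₀ = 1.5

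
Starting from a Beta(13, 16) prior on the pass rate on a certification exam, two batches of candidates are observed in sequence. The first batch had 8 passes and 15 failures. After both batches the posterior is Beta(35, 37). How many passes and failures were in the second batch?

14 passes and 6 failures

Sequential conjugate updates are equivalent to a single update on the pooled data, so total successes = posterior α − prior α and total failures = posterior β − prior β.
Total across both batches: 35−13=22 passes, 37−16=21 failures.
Subtract the first batch: 22−8=14 passes and 21−15=6 failures.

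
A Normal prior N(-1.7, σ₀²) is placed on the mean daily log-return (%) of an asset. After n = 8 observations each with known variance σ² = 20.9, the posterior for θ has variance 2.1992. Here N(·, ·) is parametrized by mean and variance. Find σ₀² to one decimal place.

σ₀² = 13.9

Posterior precision equals prior precision plus data precision: 1/σ_n² = 1/σ₀² + n/σ².
So 1/σ₀² = 1/2.1992 − 8/20.9 = 0.454711 − 0.382775 = 0.071936.
Hence σ₀² = 1/0.071936 ≈ 13.9.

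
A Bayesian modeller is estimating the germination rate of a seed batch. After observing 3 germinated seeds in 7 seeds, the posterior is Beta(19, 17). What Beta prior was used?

A Beta(a, b) prior with s successes and f failures in binomial data gives a Beta(a+s, b+f) posterior.
Subtract the data counts: 19−3=16, 17−4=13.

Beta(16, 13)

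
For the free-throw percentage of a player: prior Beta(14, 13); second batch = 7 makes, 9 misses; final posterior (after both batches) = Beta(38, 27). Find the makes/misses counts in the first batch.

17 makes and 5 misses

Because Beta–binomial updating is additive in the counts, the combined data contributed (α_post−α_prior, β_post−β_prior) successes and failures.
Total across both batches: 38−14=24 makes, 27−13=14 misses.
Subtract the second batch: 24−7=17 makes and 14−9=5 misses.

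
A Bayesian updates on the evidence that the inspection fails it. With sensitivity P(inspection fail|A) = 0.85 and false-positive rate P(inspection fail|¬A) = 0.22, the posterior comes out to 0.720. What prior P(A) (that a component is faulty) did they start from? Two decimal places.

In odds form, posterior odds = prior odds × likelihood ratio, so prior odds = posterior odds ÷ LR.
Posterior odds = 0.720/(1−0.720) = 2.5714. LR = 0.85/0.22 = 3.8636.
Prior odds = 2.5714/3.8636 = 0.6655, so P(A) = 0.6655/(1+0.6655) ≈ 0.40.

P(A) = 0.40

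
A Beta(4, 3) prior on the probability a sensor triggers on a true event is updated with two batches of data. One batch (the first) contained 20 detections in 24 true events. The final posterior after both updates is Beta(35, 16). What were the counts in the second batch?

Because Beta–binomial updating is additive in the counts, the combined data contributed (α_post−α_prior, β_post−β_prior) successes and failures.
Total across both batches: 35−4=31 detections, 16−3=13 misses.
Subtract the first batch: 31−20=11 detections and 13−4=9 misses.

11 detections and 9 misses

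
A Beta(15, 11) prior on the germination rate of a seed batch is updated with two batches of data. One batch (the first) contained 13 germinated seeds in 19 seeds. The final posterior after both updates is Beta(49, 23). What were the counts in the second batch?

Because Beta–binomial updating is additive in the counts, the combined data contributed (α_post−α_prior, β_post−β_prior) successes and failures.
Total across both batches: 49−15=34 germinated seeds, 23−11=12 non-germinating seeds.
Subtract the first batch: 34−13=21 germinated seeds and 12−6=6 non-germinating seeds.

21 germinated seeds and 6 non-germinating seeds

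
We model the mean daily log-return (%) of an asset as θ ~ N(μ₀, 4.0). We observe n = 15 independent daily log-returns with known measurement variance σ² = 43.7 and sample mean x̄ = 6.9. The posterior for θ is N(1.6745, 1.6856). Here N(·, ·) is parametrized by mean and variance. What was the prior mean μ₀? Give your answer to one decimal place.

μ₀ = -5.5

With known observation variance, the Normal–Normal posterior has precision τ_n = τ₀ + n/σ² and mean μ_n = (τ₀μ₀ + (n/σ²)x̄)/τ_n.
Here τ₀ = 1/4.0 = 0.250000 and τ_data = 15/43.7 = 0.343249, so τ_n = 0.593249.
Rearranging for μ₀: μ₀ = (μ_n·τ_n − τ_data·x̄)/τ₀ = (1.6745·0.593249 − 0.343249·6.9) / 0.250000 = -1.375023/0.250000 ≈ -5.5.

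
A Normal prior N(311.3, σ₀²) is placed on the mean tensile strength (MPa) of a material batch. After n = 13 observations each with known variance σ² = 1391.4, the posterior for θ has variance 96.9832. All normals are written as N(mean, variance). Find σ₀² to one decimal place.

Posterior precision equals prior precision plus data precision: 1/σ_n² = 1/σ₀² + n/σ².
So 1/σ₀² = 1/96.9832 − 13/1391.4 = 0.010311 − 0.009343 = 0.000968.
Hence σ₀² = 1/0.000968 ≈ 1033.1.

σ₀² = 1033.1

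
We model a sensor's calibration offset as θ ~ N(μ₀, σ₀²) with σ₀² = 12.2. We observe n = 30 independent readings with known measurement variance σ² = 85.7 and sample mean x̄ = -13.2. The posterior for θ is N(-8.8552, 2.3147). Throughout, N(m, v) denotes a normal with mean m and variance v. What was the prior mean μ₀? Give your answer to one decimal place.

μ₀ = 9.7

The posterior mean is a precision-weighted average: μ_n = (τ₀μ₀ + τ_data·x̄)/(τ₀+τ_data), with τ₀=1/σ₀² and τ_data=n/σ².
Here τ₀ = 1/12.2 = 0.081967 and τ_data = 30/85.7 = 0.350058, so τ_n = 0.432025.
Rearranging for μ₀: μ₀ = (μ_n·τ_n − τ_data·x̄)/τ₀ = (-8.8552·0.432025 − 0.350058·-13.2) / 0.081967 = 0.795098/0.081967 ≈ 9.7.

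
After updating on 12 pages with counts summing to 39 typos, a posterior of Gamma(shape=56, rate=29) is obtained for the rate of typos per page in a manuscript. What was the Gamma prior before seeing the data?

Gamma(shape=17, rate=17)

A Gamma(α, β) prior (rate parametrization) on a Poisson rate with n observations summing to S gives posterior Gamma(α+S, β+n).
So α = 56 − 39 = 17 and β = 29 − 12 = 17.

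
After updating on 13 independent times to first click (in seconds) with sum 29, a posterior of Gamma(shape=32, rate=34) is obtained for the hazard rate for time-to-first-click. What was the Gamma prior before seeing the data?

Gamma(shape=19, rate=5)

Gamma–exponential conjugacy: posterior shape = α + n, posterior rate = β + Σtᵢ.
So α = 32 − 13 = 19 and β = 34 − 29 = 5.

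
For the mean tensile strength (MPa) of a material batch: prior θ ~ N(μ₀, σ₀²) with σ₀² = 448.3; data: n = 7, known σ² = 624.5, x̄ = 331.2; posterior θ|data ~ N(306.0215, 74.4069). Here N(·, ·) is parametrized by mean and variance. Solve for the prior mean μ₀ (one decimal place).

The posterior mean is a precision-weighted average: μ_n = (τ₀μ₀ + τ_data·x̄)/(τ₀+τ_data), with τ₀=1/σ₀² and τ_data=n/σ².
Here τ₀ = 1/448.3 = 0.002231 and τ_data = 7/624.5 = 0.011209, so τ_n = 0.013440.
Rearranging for μ₀: μ₀ = (μ_n·τ_n − τ_data·x̄)/τ₀ = (306.0215·0.013440 − 0.011209·331.2) / 0.002231 = 0.400508/0.002231 ≈ 179.5.

μ₀ = 179.5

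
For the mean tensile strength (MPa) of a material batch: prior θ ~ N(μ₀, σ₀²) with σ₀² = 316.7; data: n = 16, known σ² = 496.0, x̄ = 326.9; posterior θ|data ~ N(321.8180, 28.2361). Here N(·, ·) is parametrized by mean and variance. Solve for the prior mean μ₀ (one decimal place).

μ₀ = 269.9

The posterior mean is a precision-weighted average: μ_n = (τ₀μ₀ + τ_data·x̄)/(τ₀+τ_data), with τ₀=1/σ₀² and τ_data=n/σ².
Here τ₀ = 1/316.7 = 0.003158 and τ_data = 16/496.0 = 0.032258, so τ_n = 0.035416.
Rearranging for μ₀: μ₀ = (μ_n·τ_n − τ_data·x̄)/τ₀ = (321.8180·0.035416 − 0.032258·326.9) / 0.003158 = 0.852366/0.003158 ≈ 269.9.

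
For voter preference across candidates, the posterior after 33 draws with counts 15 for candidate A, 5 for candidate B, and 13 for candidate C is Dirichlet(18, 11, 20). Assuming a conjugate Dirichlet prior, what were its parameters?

Dirichlet(3, 6, 7)

For a Dirichlet(α) prior with multinomial counts c, the posterior is Dirichlet(α + c) componentwise.
Subtract each count from the matching posterior parameter: 18−15=3, 11−5=6, 20−13=7.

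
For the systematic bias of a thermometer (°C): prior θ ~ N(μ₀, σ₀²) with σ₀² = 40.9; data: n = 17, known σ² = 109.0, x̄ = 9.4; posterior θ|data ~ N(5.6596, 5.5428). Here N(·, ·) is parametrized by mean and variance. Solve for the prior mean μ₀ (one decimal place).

The posterior mean is a precision-weighted average: μ_n = (τ₀μ₀ + τ_data·x̄)/(τ₀+τ_data), with τ₀=1/σ₀² and τ_data=n/σ².
Here τ₀ = 1/40.9 = 0.024450 and τ_data = 17/109.0 = 0.155963, so τ_n = 0.180413.
Rearranging for μ₀: μ₀ = (μ_n·τ_n − τ_data·x̄)/τ₀ = (5.6596·0.180413 − 0.155963·9.4) / 0.024450 = -0.444987/0.024450 ≈ -18.2.

μ₀ = -18.2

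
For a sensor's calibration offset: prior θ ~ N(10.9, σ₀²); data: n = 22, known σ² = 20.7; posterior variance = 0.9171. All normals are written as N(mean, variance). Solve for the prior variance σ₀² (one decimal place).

Posterior precision equals prior precision plus data precision: 1/σ_n² = 1/σ₀² + n/σ².
So 1/σ₀² = 1/0.9171 − 22/20.7 = 1.090394 − 1.062802 = 0.027592.
Hence σ₀² = 1/0.027592 ≈ 36.2.

σ₀² = 36.2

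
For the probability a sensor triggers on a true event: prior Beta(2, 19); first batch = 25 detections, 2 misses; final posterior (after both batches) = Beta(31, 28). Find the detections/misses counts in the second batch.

Sequential conjugate updates are equivalent to a single update on the pooled data, so total successes = posterior α − prior α and total failures = posterior β − prior β.
Total across both batches: 31−2=29 detections, 28−19=9 misses.
Subtract the first batch: 29−25=4 detections and 9−2=7 misses.

4 detections and 7 misses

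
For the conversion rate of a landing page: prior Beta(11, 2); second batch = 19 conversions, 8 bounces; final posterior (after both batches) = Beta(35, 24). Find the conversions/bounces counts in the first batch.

5 conversions and 14 bounces

Because Beta–binomial updating is additive in the counts, the combined data contributed (α_post−α_prior, β_post−β_prior) successes and failures.
Total across both batches: 35−11=24 conversions, 24−2=22 bounces.
Subtract the second batch: 24−19=5 conversions and 22−8=14 bounces.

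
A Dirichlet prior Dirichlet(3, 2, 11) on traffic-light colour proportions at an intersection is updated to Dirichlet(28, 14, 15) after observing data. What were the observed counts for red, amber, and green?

For a Dirichlet(α) prior with multinomial counts c, the posterior is Dirichlet(α + c) componentwise.
Counts are posterior − prior componentwise: 28−3=25, 14−2=12, 15−11=4.

counts (25, 12, 4)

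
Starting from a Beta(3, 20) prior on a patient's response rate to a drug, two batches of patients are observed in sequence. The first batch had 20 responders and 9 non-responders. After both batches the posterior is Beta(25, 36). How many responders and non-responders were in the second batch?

Sequential conjugate updates are equivalent to a single update on the pooled data, so total successes = posterior α − prior α and total failures = posterior β − prior β.
Total across both batches: 25−3=22 responders, 36−20=16 non-responders.
Subtract the first batch: 22−20=2 responders and 16−9=7 non-responders.

2 responders and 7 non-responders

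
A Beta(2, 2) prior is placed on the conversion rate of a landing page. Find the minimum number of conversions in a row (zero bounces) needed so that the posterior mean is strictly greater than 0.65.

k = 2

After k conversions and 0 bounces the posterior is Beta(2+k, 2), with mean (2+k)/(2+2+k).
Set (2+k)/(4+k) > 0.65 and solve: k > (0.65·4 − 2)/(1 − 0.65) = 1.714.
The smallest integer exceeding 1.714 is 2.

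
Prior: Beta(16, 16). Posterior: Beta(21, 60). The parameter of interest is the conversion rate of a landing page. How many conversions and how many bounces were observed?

5 conversions and 44 bounces

Under Beta–binomial conjugacy the posterior parameters are (α+s, β+f).
Match parameters: s=21−16=5, f=60−16=44.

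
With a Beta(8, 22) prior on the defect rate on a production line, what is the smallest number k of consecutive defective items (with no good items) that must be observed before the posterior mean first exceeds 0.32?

k = 3

After k defective items and 0 good items the posterior is Beta(8+k, 22), with mean (8+k)/(8+22+k).
Set (8+k)/(30+k) > 0.32 and solve: k > (0.32·30 − 8)/(1 − 0.32) = 2.353.
The smallest integer exceeding 2.353 is 3, and checking k=3: (11)/(33) = 0.3333 > 0.32.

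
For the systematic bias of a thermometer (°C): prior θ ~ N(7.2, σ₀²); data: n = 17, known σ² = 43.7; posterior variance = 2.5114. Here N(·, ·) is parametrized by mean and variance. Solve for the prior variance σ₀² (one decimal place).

Posterior precision equals prior precision plus data precision: 1/σ_n² = 1/σ₀² + n/σ².
So 1/σ₀² = 1/2.5114 − 17/43.7 = 0.398184 − 0.389016 = 0.009168.
Hence σ₀² = 1/0.009168 ≈ 109.1.

σ₀² = 109.1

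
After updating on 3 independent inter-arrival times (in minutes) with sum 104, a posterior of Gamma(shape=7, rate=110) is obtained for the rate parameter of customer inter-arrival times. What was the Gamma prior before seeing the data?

Gamma(shape=4, rate=6)

Gamma–exponential conjugacy: posterior shape = α + n, posterior rate = β + Σtᵢ.
So α = 7 − 3 = 4 and β = 110 − 104 = 6.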